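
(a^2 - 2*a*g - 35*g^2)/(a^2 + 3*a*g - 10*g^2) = (a - 7*g)/(a - 2*g)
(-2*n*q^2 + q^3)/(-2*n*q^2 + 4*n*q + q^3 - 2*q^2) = q/(q - 2)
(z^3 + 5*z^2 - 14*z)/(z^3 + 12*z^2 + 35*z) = (z - 2)/(z + 5)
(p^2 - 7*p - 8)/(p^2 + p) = (p - 8)/p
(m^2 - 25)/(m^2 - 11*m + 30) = (m + 5)/(m - 6)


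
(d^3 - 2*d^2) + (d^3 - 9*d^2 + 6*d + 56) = 2*d^3 - 11*d^2 + 6*d + 56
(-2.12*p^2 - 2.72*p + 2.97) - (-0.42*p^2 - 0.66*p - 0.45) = -1.7*p^2 - 2.06*p + 3.42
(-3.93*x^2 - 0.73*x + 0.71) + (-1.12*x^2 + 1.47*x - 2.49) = -5.05*x^2 + 0.74*x - 1.78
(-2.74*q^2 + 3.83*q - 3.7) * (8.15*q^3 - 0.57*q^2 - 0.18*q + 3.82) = -22.331*q^5 + 32.7763*q^4 - 31.8449*q^3 - 9.0472*q^2 + 15.2966*q - 14.134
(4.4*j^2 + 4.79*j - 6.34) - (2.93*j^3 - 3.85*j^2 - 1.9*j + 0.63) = -2.93*j^3 + 8.25*j^2 + 6.69*j - 6.97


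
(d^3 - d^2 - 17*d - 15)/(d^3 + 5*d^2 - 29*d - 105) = (d + 1)/(d + 7)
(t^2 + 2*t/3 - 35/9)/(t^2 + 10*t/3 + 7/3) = (t - 5/3)/(t + 1)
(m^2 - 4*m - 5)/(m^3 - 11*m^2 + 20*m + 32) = (m - 5)/(m^2 - 12*m + 32)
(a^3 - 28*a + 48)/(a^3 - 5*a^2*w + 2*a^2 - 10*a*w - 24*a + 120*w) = (2 - a)/(-a + 5*w)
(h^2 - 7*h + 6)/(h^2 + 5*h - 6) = (h - 6)/(h + 6)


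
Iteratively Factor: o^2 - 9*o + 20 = (o - 4)*(o - 5)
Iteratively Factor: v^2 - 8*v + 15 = (v - 3)*(v - 5)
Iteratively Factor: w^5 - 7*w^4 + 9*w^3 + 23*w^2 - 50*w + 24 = (w - 1)*(w^4 - 6*w^3 + 3*w^2 + 26*w - 24) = (w - 1)*(w + 2)*(w^3 - 8*w^2 + 19*w - 12) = (w - 3)*(w - 1)*(w + 2)*(w^2 - 5*w + 4) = (w - 3)*(w - 1)^2*(w + 2)*(w - 4)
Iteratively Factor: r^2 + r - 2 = (r - 1)*(r + 2)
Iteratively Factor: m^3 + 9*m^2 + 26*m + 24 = (m + 2)*(m^2 + 7*m + 12) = (m + 2)*(m + 3)*(m + 4)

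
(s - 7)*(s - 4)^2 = s^3 - 15*s^2 + 72*s - 112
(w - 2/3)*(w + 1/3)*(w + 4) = w^3 + 11*w^2/3 - 14*w/9 - 8/9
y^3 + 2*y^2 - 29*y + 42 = (y - 3)*(y - 2)*(y + 7)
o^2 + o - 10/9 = (o - 2/3)*(o + 5/3)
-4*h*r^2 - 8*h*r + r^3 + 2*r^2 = r*(-4*h + r)*(r + 2)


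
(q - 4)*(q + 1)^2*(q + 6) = q^4 + 4*q^3 - 19*q^2 - 46*q - 24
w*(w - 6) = w^2 - 6*w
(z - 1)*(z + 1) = z^2 - 1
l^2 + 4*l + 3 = (l + 1)*(l + 3)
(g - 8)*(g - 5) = g^2 - 13*g + 40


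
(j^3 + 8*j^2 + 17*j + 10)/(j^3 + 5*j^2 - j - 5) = (j + 2)/(j - 1)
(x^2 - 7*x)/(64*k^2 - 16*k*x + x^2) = x*(x - 7)/(64*k^2 - 16*k*x + x^2)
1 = 1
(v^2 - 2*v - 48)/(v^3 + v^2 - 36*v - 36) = (v - 8)/(v^2 - 5*v - 6)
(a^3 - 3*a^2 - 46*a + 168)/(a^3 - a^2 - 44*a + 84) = (a - 4)/(a - 2)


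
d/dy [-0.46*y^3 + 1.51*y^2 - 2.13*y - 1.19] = -1.38*y^2 + 3.02*y - 2.13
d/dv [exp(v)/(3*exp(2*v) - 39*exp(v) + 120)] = (40 - exp(2*v))*exp(v)/(3*(exp(4*v) - 26*exp(3*v) + 249*exp(2*v) - 1040*exp(v) + 1600))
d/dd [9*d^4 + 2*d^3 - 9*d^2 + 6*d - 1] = 36*d^3 + 6*d^2 - 18*d + 6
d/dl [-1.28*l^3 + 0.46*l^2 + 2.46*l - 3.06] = -3.84*l^2 + 0.92*l + 2.46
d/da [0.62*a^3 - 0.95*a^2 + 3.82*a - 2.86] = 1.86*a^2 - 1.9*a + 3.82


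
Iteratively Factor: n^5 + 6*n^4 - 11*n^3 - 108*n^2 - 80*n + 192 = (n - 1)*(n^4 + 7*n^3 - 4*n^2 - 112*n - 192) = (n - 1)*(n + 3)*(n^3 + 4*n^2 - 16*n - 64) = (n - 1)*(n + 3)*(n + 4)*(n^2 - 16) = (n - 4)*(n - 1)*(n + 3)*(n + 4)*(n + 4)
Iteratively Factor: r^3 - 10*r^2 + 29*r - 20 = (r - 1)*(r^2 - 9*r + 20) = (r - 4)*(r - 1)*(r - 5)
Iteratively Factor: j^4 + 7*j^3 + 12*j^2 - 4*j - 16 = (j + 2)*(j^3 + 5*j^2 + 2*j - 8) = (j - 1)*(j + 2)*(j^2 + 6*j + 8) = (j - 1)*(j + 2)^2*(j + 4)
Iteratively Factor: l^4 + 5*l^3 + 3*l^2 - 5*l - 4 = (l + 4)*(l^3 + l^2 - l - 1) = (l + 1)*(l + 4)*(l^2 - 1) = (l - 1)*(l + 1)*(l + 4)*(l + 1)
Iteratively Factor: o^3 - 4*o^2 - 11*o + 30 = (o + 3)*(o^2 - 7*o + 10) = (o - 2)*(o + 3)*(o - 5)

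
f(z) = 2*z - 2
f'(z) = 2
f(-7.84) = -17.68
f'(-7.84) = 2.00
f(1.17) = 0.34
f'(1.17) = 2.00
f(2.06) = 2.12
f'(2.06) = 2.00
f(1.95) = 1.90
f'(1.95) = 2.00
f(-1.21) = -4.42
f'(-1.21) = 2.00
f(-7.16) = -16.32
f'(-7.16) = 2.00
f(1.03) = 0.06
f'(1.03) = 2.00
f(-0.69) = -3.38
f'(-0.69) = 2.00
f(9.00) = 16.00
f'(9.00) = 2.00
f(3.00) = 4.00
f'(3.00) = 2.00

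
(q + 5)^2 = q^2 + 10*q + 25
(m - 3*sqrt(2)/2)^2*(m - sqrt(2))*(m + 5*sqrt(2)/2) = m^4 - 3*sqrt(2)*m^3/2 - 19*m^2/2 + 87*sqrt(2)*m/4 - 45/2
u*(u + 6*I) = u^2 + 6*I*u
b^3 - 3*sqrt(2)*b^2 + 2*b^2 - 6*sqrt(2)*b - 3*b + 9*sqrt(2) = (b - 1)*(b + 3)*(b - 3*sqrt(2))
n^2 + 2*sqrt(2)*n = n*(n + 2*sqrt(2))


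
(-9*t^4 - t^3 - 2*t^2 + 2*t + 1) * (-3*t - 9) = 27*t^5 + 84*t^4 + 15*t^3 + 12*t^2 - 21*t - 9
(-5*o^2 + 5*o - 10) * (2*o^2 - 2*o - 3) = -10*o^4 + 20*o^3 - 15*o^2 + 5*o + 30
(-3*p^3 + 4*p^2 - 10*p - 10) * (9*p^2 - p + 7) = -27*p^5 + 39*p^4 - 115*p^3 - 52*p^2 - 60*p - 70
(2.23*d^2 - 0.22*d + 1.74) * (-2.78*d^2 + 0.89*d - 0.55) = -6.1994*d^4 + 2.5963*d^3 - 6.2595*d^2 + 1.6696*d - 0.957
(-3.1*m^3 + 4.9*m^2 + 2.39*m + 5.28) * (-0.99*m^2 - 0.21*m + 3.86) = 3.069*m^5 - 4.2*m^4 - 15.3611*m^3 + 13.1849*m^2 + 8.1166*m + 20.3808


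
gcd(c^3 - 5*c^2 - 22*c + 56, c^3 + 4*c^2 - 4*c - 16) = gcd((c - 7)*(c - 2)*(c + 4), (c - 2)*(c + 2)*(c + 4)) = c^2 + 2*c - 8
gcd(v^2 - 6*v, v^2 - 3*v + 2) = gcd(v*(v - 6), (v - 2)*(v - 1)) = 1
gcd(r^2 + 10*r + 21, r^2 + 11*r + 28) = r + 7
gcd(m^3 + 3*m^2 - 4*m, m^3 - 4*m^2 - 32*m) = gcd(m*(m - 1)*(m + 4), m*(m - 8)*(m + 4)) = m^2 + 4*m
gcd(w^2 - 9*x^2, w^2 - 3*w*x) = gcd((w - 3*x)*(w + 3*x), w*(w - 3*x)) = -w + 3*x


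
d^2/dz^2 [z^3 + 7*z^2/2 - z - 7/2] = 6*z + 7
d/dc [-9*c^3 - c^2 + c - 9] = -27*c^2 - 2*c + 1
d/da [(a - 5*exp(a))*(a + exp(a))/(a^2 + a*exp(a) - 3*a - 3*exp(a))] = (-5*a*exp(a) + 20*exp(a) - 3)/(a^2 - 6*a + 9)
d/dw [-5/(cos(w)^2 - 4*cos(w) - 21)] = 10*(2 - cos(w))*sin(w)/(sin(w)^2 + 4*cos(w) + 20)^2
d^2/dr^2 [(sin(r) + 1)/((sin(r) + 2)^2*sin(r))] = (-4*sin(r)^2 - 5*sin(r) - 2 + 8/sin(r) + 16/sin(r)^2 + 8/sin(r)^3)/(sin(r) + 2)^4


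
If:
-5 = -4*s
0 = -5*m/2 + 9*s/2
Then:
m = 9/4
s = 5/4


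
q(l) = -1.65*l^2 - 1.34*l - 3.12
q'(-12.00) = 38.26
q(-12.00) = -224.64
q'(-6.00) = 18.46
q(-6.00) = -54.48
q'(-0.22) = -0.61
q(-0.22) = -2.91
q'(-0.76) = 1.17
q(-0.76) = -3.05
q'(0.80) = -3.98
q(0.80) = -5.25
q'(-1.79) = 4.57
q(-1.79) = -6.01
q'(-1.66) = 4.14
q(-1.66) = -5.44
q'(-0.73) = 1.07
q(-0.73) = -3.02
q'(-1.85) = 4.76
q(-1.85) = -6.29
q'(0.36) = -2.53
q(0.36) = -3.82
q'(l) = -3.3*l - 1.34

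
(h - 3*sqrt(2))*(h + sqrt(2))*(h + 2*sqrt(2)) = h^3 - 14*h - 12*sqrt(2)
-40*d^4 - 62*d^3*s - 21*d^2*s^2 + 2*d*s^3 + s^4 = (-5*d + s)*(d + s)*(2*d + s)*(4*d + s)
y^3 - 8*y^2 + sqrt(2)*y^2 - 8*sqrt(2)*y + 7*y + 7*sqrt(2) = (y - 7)*(y - 1)*(y + sqrt(2))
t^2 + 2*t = t*(t + 2)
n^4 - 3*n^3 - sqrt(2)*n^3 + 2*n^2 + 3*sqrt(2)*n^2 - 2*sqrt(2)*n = n*(n - 2)*(n - 1)*(n - sqrt(2))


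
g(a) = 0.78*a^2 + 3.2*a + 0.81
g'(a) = 1.56*a + 3.2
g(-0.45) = -0.47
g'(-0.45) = 2.50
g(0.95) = 4.55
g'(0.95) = 4.68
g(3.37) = 20.45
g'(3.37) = 8.46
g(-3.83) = -0.00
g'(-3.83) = -2.77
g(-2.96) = -1.83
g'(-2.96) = -1.42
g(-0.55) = -0.71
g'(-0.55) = 2.34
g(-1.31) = -2.04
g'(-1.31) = 1.16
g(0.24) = 1.62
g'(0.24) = 3.57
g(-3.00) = -1.77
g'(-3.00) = -1.48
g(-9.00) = 35.19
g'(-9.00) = -10.84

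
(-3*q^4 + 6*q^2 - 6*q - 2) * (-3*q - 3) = 9*q^5 + 9*q^4 - 18*q^3 + 24*q + 6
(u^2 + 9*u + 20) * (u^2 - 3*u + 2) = u^4 + 6*u^3 - 5*u^2 - 42*u + 40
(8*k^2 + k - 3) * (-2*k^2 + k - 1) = -16*k^4 + 6*k^3 - k^2 - 4*k + 3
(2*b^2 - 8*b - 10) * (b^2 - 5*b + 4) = 2*b^4 - 18*b^3 + 38*b^2 + 18*b - 40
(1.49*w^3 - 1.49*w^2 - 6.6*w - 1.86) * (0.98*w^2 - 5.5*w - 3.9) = 1.4602*w^5 - 9.6552*w^4 - 4.084*w^3 + 40.2882*w^2 + 35.97*w + 7.254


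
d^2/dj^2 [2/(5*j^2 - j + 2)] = 4*(-25*j^2 + 5*j + (10*j - 1)^2 - 10)/(5*j^2 - j + 2)^3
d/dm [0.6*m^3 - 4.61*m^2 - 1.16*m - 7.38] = 1.8*m^2 - 9.22*m - 1.16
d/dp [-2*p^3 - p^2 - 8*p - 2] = -6*p^2 - 2*p - 8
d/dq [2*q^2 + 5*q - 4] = 4*q + 5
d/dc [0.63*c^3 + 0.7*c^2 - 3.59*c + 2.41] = 1.89*c^2 + 1.4*c - 3.59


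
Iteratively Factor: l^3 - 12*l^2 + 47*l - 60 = (l - 3)*(l^2 - 9*l + 20) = (l - 5)*(l - 3)*(l - 4)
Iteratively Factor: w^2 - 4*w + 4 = (w - 2)*(w - 2)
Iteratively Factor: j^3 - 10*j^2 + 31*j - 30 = (j - 2)*(j^2 - 8*j + 15) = (j - 5)*(j - 2)*(j - 3)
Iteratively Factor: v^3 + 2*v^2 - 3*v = (v)*(v^2 + 2*v - 3) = v*(v - 1)*(v + 3)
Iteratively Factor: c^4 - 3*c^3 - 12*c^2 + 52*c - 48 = (c + 4)*(c^3 - 7*c^2 + 16*c - 12) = (c - 3)*(c + 4)*(c^2 - 4*c + 4) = (c - 3)*(c - 2)*(c + 4)*(c - 2)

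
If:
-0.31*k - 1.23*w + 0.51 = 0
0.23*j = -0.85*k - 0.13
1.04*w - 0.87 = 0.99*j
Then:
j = -0.43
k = -0.04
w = 0.42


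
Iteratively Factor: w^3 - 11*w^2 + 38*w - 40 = (w - 4)*(w^2 - 7*w + 10) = (w - 4)*(w - 2)*(w - 5)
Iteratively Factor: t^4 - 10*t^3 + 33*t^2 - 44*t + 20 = (t - 2)*(t^3 - 8*t^2 + 17*t - 10) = (t - 2)*(t - 1)*(t^2 - 7*t + 10) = (t - 2)^2*(t - 1)*(t - 5)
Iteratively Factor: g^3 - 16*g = (g)*(g^2 - 16) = g*(g + 4)*(g - 4)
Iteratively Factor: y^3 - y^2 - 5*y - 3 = (y + 1)*(y^2 - 2*y - 3) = (y - 3)*(y + 1)*(y + 1)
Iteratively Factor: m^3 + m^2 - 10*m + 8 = (m - 1)*(m^2 + 2*m - 8) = (m - 1)*(m + 4)*(m - 2)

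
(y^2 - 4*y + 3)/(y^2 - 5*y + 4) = (y - 3)/(y - 4)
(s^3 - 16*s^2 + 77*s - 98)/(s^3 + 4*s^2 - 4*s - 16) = (s^2 - 14*s + 49)/(s^2 + 6*s + 8)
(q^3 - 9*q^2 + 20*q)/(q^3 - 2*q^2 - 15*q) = (q - 4)/(q + 3)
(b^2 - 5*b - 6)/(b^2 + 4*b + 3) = (b - 6)/(b + 3)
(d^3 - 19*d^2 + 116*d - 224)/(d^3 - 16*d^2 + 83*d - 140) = (d - 8)/(d - 5)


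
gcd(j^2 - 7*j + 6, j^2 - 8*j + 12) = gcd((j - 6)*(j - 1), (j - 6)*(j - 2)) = j - 6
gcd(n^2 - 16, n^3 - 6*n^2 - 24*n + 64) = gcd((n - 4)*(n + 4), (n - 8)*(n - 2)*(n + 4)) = n + 4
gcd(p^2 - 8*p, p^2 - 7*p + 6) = 1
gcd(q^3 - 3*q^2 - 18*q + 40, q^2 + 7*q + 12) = q + 4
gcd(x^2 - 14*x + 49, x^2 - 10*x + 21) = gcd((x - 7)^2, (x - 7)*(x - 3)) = x - 7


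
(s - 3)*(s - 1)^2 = s^3 - 5*s^2 + 7*s - 3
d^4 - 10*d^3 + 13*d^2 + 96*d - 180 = (d - 6)*(d - 5)*(d - 2)*(d + 3)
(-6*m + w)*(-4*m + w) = 24*m^2 - 10*m*w + w^2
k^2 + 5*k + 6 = (k + 2)*(k + 3)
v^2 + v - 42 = (v - 6)*(v + 7)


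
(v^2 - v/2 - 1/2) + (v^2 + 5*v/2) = 2*v^2 + 2*v - 1/2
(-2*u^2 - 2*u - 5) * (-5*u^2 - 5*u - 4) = 10*u^4 + 20*u^3 + 43*u^2 + 33*u + 20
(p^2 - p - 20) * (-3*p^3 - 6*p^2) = -3*p^5 - 3*p^4 + 66*p^3 + 120*p^2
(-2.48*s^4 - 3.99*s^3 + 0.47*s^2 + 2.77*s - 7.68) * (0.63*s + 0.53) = -1.5624*s^5 - 3.8281*s^4 - 1.8186*s^3 + 1.9942*s^2 - 3.3703*s - 4.0704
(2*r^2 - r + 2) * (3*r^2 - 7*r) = 6*r^4 - 17*r^3 + 13*r^2 - 14*r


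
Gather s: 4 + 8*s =8*s + 4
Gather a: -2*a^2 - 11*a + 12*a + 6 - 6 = -2*a^2 + a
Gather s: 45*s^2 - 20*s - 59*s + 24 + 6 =45*s^2 - 79*s + 30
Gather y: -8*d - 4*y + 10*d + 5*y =2*d + y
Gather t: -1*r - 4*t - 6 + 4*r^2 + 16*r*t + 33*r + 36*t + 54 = 4*r^2 + 32*r + t*(16*r + 32) + 48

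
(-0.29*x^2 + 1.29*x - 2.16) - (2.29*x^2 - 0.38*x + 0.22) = -2.58*x^2 + 1.67*x - 2.38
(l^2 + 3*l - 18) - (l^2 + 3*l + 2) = -20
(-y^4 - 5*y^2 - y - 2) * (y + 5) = -y^5 - 5*y^4 - 5*y^3 - 26*y^2 - 7*y - 10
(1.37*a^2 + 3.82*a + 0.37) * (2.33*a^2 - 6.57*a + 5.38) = 3.1921*a^4 - 0.100300000000001*a^3 - 16.8647*a^2 + 18.1207*a + 1.9906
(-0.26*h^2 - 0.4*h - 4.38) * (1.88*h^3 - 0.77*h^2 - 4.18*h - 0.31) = -0.4888*h^5 - 0.5518*h^4 - 6.8396*h^3 + 5.1252*h^2 + 18.4324*h + 1.3578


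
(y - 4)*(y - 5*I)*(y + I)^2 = y^4 - 4*y^3 - 3*I*y^3 + 9*y^2 + 12*I*y^2 - 36*y + 5*I*y - 20*I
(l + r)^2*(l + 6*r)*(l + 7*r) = l^4 + 15*l^3*r + 69*l^2*r^2 + 97*l*r^3 + 42*r^4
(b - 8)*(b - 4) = b^2 - 12*b + 32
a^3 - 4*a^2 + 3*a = a*(a - 3)*(a - 1)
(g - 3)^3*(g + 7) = g^4 - 2*g^3 - 36*g^2 + 162*g - 189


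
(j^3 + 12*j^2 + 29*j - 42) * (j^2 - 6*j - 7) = j^5 + 6*j^4 - 50*j^3 - 300*j^2 + 49*j + 294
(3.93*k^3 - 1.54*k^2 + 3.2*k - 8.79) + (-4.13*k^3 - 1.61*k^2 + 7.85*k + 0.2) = -0.2*k^3 - 3.15*k^2 + 11.05*k - 8.59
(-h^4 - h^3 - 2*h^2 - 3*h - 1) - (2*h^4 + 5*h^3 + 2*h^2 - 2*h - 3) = -3*h^4 - 6*h^3 - 4*h^2 - h + 2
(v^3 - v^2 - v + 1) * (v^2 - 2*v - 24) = v^5 - 3*v^4 - 23*v^3 + 27*v^2 + 22*v - 24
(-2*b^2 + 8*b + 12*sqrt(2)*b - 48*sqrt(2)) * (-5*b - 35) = 10*b^3 - 60*sqrt(2)*b^2 + 30*b^2 - 280*b - 180*sqrt(2)*b + 1680*sqrt(2)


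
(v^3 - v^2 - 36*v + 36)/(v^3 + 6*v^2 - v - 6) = (v - 6)/(v + 1)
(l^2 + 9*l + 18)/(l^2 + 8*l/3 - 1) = 3*(l + 6)/(3*l - 1)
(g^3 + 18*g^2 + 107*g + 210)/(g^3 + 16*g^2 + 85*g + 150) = (g + 7)/(g + 5)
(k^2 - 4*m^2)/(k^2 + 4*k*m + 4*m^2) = (k - 2*m)/(k + 2*m)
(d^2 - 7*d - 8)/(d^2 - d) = (d^2 - 7*d - 8)/(d*(d - 1))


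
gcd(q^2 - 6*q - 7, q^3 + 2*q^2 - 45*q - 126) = q - 7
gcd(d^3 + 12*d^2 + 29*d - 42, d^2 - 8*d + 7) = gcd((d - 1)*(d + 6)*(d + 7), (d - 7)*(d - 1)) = d - 1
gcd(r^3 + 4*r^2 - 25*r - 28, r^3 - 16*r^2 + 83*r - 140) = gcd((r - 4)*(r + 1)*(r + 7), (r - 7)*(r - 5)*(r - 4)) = r - 4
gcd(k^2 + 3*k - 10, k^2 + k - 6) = k - 2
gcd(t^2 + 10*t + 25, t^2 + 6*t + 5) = t + 5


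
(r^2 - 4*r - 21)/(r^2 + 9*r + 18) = (r - 7)/(r + 6)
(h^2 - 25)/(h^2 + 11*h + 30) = (h - 5)/(h + 6)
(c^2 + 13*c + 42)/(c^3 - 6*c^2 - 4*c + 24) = (c^2 + 13*c + 42)/(c^3 - 6*c^2 - 4*c + 24)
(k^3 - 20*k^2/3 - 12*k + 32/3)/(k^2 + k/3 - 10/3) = (3*k^2 - 26*k + 16)/(3*k - 5)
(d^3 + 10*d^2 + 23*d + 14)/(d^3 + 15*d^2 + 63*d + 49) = (d + 2)/(d + 7)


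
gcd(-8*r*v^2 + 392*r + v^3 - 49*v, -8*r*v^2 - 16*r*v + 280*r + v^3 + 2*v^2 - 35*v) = 8*r*v + 56*r - v^2 - 7*v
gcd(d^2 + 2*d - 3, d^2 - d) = d - 1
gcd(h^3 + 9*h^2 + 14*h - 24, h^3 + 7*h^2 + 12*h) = h + 4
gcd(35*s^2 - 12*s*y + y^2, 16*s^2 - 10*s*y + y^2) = 1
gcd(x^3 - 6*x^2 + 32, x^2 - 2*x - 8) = x^2 - 2*x - 8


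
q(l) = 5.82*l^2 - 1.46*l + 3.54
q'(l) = 11.64*l - 1.46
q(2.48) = 35.71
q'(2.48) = 27.41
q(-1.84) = 25.93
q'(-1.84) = -22.88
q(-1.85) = 26.16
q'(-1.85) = -22.99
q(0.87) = 6.67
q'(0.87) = 8.67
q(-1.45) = 17.89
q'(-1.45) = -18.34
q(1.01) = 8.00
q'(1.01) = 10.30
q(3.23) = 59.54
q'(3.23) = 36.14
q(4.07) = 94.01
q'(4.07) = 45.91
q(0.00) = 3.54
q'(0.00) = -1.46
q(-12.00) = 859.14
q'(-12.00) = -141.14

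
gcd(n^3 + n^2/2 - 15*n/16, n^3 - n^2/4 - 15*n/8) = n^2 + 5*n/4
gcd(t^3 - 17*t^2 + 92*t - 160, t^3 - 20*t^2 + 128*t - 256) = t^2 - 12*t + 32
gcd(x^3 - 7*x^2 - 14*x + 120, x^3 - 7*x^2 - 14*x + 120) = x^3 - 7*x^2 - 14*x + 120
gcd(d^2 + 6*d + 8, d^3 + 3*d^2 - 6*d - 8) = d + 4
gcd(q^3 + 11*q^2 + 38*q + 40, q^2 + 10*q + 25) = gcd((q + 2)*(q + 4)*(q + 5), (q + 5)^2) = q + 5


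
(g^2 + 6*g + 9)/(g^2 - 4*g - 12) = (g^2 + 6*g + 9)/(g^2 - 4*g - 12)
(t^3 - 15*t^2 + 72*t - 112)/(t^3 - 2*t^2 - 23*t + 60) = (t^2 - 11*t + 28)/(t^2 + 2*t - 15)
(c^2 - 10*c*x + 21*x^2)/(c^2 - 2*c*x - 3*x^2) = (c - 7*x)/(c + x)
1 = 1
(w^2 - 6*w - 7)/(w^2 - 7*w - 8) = (w - 7)/(w - 8)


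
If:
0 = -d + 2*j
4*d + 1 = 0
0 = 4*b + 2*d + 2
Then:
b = -3/8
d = -1/4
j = -1/8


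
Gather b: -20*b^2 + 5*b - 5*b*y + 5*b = -20*b^2 + b*(10 - 5*y)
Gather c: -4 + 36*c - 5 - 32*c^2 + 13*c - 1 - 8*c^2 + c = -40*c^2 + 50*c - 10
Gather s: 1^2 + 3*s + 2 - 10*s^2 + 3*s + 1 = -10*s^2 + 6*s + 4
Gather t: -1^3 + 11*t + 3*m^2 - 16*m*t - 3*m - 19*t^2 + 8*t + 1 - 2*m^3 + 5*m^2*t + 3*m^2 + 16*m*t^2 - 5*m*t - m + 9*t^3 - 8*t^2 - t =-2*m^3 + 6*m^2 - 4*m + 9*t^3 + t^2*(16*m - 27) + t*(5*m^2 - 21*m + 18)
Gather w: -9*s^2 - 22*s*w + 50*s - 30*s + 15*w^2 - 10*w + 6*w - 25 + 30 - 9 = -9*s^2 + 20*s + 15*w^2 + w*(-22*s - 4) - 4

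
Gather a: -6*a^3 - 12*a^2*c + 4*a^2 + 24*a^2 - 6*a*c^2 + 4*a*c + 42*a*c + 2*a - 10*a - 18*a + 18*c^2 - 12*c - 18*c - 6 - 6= -6*a^3 + a^2*(28 - 12*c) + a*(-6*c^2 + 46*c - 26) + 18*c^2 - 30*c - 12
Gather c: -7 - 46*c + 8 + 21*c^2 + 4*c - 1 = 21*c^2 - 42*c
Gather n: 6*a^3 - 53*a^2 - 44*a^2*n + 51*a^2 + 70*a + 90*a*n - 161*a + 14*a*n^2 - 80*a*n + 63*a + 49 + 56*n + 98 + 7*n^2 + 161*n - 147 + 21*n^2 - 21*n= 6*a^3 - 2*a^2 - 28*a + n^2*(14*a + 28) + n*(-44*a^2 + 10*a + 196)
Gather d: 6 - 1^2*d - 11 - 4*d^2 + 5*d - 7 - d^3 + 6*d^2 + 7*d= -d^3 + 2*d^2 + 11*d - 12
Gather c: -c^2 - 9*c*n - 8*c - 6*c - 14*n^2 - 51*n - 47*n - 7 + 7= -c^2 + c*(-9*n - 14) - 14*n^2 - 98*n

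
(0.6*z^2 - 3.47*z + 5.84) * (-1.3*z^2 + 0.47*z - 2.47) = -0.78*z^4 + 4.793*z^3 - 10.7049*z^2 + 11.3157*z - 14.4248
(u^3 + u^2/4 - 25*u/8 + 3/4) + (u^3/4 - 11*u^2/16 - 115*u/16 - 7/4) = 5*u^3/4 - 7*u^2/16 - 165*u/16 - 1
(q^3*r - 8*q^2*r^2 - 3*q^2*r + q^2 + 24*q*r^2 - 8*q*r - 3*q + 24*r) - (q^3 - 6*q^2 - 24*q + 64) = q^3*r - q^3 - 8*q^2*r^2 - 3*q^2*r + 7*q^2 + 24*q*r^2 - 8*q*r + 21*q + 24*r - 64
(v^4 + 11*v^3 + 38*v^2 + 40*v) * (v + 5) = v^5 + 16*v^4 + 93*v^3 + 230*v^2 + 200*v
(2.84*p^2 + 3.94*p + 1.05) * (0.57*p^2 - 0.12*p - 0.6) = 1.6188*p^4 + 1.905*p^3 - 1.5783*p^2 - 2.49*p - 0.63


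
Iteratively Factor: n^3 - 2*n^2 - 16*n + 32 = (n - 2)*(n^2 - 16) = (n - 4)*(n - 2)*(n + 4)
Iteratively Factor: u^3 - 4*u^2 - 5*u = (u)*(u^2 - 4*u - 5) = u*(u - 5)*(u + 1)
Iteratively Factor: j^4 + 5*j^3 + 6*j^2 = (j)*(j^3 + 5*j^2 + 6*j) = j*(j + 2)*(j^2 + 3*j) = j^2*(j + 2)*(j + 3)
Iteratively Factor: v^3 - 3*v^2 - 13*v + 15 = (v - 1)*(v^2 - 2*v - 15) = (v - 1)*(v + 3)*(v - 5)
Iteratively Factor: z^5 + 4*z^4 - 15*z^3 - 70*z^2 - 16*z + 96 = (z - 4)*(z^4 + 8*z^3 + 17*z^2 - 2*z - 24) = (z - 4)*(z - 1)*(z^3 + 9*z^2 + 26*z + 24) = (z - 4)*(z - 1)*(z + 4)*(z^2 + 5*z + 6) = (z - 4)*(z - 1)*(z + 3)*(z + 4)*(z + 2)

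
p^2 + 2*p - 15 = (p - 3)*(p + 5)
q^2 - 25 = (q - 5)*(q + 5)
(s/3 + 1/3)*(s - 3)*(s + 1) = s^3/3 - s^2/3 - 5*s/3 - 1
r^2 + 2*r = r*(r + 2)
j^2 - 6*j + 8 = (j - 4)*(j - 2)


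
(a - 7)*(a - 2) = a^2 - 9*a + 14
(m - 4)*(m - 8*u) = m^2 - 8*m*u - 4*m + 32*u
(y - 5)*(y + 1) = y^2 - 4*y - 5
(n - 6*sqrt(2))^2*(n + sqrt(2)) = n^3 - 11*sqrt(2)*n^2 + 48*n + 72*sqrt(2)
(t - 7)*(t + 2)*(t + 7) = t^3 + 2*t^2 - 49*t - 98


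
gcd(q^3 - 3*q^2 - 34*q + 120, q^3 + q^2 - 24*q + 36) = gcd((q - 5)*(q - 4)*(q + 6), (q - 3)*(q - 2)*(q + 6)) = q + 6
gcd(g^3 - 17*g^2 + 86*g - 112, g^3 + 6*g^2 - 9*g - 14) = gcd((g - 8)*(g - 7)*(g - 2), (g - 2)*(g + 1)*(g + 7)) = g - 2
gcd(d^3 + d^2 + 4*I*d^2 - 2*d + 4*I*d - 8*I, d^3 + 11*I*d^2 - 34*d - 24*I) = d + 4*I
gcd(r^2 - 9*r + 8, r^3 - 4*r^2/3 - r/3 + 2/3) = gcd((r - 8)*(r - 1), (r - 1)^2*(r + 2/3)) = r - 1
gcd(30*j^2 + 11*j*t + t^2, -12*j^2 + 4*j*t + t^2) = 6*j + t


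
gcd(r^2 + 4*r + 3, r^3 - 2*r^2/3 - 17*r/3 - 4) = r + 1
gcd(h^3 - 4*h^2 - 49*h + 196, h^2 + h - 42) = h + 7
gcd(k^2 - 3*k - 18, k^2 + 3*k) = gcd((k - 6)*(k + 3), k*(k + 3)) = k + 3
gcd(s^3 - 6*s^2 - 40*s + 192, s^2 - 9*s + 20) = s - 4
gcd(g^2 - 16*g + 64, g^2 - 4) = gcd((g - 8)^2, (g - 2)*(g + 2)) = 1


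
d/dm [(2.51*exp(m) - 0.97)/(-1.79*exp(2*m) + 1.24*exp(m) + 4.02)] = (4.4929*exp(2*m) - 3.4726*exp(m) + 11.293)*exp(m)/(3.2041*exp(4*m) - 4.4392*exp(3*m) - 12.854*exp(2*m) + 9.9696*exp(m) + 16.1604)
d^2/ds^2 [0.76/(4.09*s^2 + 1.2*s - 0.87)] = (-25.426712*s^2 - 7.46016*s + 0.76*(8.18*s + 1.2)*(16.36*s + 2.4) + 5.408616)/(4.09*s^2 + 1.2*s - 0.87)^3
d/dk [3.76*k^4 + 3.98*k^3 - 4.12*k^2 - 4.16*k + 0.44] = 15.04*k^3 + 11.94*k^2 - 8.24*k - 4.16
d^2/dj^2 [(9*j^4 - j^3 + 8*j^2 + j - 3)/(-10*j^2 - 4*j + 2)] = (-225*j^6 - 270*j^5 + 27*j^4 + 208*j^3 + 45*j^2 + 78*j + 17)/(125*j^6 + 150*j^5 - 15*j^4 - 52*j^3 + 3*j^2 + 6*j - 1)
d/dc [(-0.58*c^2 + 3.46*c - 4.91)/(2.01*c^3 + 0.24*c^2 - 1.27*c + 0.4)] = (1.1658*c^4 - 13.9092*c^3 + 29.5135*c^2 + 1.8928*c - 4.8517)/(4.0401*c^6 + 0.9648*c^5 - 5.0478*c^4 + 0.9984*c^3 + 1.8049*c^2 - 1.016*c + 0.16)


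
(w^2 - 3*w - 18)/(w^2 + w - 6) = (w - 6)/(w - 2)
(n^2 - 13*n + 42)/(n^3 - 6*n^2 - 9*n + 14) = (n - 6)/(n^2 + n - 2)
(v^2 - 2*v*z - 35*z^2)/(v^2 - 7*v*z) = (v + 5*z)/v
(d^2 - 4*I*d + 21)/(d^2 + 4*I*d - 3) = (d - 7*I)/(d + I)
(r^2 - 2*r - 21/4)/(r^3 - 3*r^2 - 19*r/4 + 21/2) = (2*r + 3)/(2*r^2 + r - 6)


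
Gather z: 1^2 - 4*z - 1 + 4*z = 0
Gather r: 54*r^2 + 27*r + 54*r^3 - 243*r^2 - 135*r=54*r^3 - 189*r^2 - 108*r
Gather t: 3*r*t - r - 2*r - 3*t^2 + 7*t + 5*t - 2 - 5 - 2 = -3*r - 3*t^2 + t*(3*r + 12) - 9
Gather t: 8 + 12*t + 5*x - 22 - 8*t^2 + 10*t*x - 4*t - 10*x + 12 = -8*t^2 + t*(10*x + 8) - 5*x - 2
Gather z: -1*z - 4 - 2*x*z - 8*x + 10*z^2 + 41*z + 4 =-8*x + 10*z^2 + z*(40 - 2*x)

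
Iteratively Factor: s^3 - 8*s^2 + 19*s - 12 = (s - 3)*(s^2 - 5*s + 4) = (s - 4)*(s - 3)*(s - 1)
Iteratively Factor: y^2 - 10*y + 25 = (y - 5)*(y - 5)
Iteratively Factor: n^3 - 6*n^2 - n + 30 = (n - 5)*(n^2 - n - 6) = (n - 5)*(n - 3)*(n + 2)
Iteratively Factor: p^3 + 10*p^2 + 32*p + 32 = (p + 4)*(p^2 + 6*p + 8) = (p + 4)^2*(p + 2)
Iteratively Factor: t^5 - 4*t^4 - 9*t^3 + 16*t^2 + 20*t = (t + 1)*(t^4 - 5*t^3 - 4*t^2 + 20*t) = (t - 2)*(t + 1)*(t^3 - 3*t^2 - 10*t) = t*(t - 2)*(t + 1)*(t^2 - 3*t - 10) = t*(t - 5)*(t - 2)*(t + 1)*(t + 2)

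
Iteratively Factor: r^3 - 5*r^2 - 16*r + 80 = (r - 5)*(r^2 - 16) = (r - 5)*(r + 4)*(r - 4)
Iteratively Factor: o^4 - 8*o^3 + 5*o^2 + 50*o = (o)*(o^3 - 8*o^2 + 5*o + 50) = o*(o - 5)*(o^2 - 3*o - 10) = o*(o - 5)^2*(o + 2)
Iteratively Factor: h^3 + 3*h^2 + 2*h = (h + 1)*(h^2 + 2*h) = h*(h + 1)*(h + 2)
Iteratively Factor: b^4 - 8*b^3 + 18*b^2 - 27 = (b - 3)*(b^3 - 5*b^2 + 3*b + 9) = (b - 3)^2*(b^2 - 2*b - 3) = (b - 3)^3*(b + 1)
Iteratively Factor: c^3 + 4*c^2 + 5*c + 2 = (c + 1)*(c^2 + 3*c + 2) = (c + 1)^2*(c + 2)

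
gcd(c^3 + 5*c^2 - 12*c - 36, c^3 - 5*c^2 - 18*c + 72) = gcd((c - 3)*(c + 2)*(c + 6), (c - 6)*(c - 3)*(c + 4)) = c - 3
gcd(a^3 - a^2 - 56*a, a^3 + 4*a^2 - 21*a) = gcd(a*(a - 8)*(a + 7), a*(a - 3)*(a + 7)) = a^2 + 7*a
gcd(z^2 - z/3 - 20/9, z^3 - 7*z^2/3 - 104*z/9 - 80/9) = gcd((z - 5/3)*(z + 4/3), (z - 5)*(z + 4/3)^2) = z + 4/3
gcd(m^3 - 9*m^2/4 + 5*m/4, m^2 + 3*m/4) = m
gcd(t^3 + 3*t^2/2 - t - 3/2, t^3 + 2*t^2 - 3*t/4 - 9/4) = t^2 + t/2 - 3/2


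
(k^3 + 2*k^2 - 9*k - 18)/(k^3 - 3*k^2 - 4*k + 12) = (k + 3)/(k - 2)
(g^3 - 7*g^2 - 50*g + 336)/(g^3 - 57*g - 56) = (g - 6)/(g + 1)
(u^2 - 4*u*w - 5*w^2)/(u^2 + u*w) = (u - 5*w)/u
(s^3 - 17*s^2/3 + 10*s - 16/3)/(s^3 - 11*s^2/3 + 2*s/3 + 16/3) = (s - 1)/(s + 1)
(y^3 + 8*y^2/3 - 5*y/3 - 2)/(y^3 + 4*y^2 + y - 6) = (y + 2/3)/(y + 2)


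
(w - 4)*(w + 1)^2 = w^3 - 2*w^2 - 7*w - 4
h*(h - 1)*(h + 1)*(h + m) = h^4 + h^3*m - h^2 - h*m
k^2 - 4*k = k*(k - 4)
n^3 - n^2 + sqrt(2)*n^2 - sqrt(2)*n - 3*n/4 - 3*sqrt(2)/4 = (n - 3/2)*(n + 1/2)*(n + sqrt(2))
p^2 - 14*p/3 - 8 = (p - 6)*(p + 4/3)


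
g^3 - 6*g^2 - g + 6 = (g - 6)*(g - 1)*(g + 1)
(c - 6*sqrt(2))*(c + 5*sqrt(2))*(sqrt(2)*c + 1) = sqrt(2)*c^3 - c^2 - 61*sqrt(2)*c - 60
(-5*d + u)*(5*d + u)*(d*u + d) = -25*d^3*u - 25*d^3 + d*u^3 + d*u^2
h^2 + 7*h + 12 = (h + 3)*(h + 4)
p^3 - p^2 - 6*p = p*(p - 3)*(p + 2)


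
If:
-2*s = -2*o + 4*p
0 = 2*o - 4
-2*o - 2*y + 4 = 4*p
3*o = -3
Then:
No Solution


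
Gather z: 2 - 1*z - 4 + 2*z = z - 2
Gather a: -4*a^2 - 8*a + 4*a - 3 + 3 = -4*a^2 - 4*a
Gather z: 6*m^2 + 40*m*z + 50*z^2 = 6*m^2 + 40*m*z + 50*z^2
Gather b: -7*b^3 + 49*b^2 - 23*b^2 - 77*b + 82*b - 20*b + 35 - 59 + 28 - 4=-7*b^3 + 26*b^2 - 15*b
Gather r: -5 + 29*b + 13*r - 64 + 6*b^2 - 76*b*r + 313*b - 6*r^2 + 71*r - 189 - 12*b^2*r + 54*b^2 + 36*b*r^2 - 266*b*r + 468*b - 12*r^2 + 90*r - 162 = 60*b^2 + 810*b + r^2*(36*b - 18) + r*(-12*b^2 - 342*b + 174) - 420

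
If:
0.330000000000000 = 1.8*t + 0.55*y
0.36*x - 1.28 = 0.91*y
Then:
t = 0.183333333333333 - 0.305555555555556*y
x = 2.52777777777778*y + 3.55555555555556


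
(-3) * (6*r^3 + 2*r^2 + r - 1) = -18*r^3 - 6*r^2 - 3*r + 3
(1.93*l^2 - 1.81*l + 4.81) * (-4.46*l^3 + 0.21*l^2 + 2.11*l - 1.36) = -8.6078*l^5 + 8.4779*l^4 - 17.7604*l^3 - 5.4338*l^2 + 12.6107*l - 6.5416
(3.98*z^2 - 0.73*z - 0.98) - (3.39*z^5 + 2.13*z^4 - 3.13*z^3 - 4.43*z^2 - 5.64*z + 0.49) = -3.39*z^5 - 2.13*z^4 + 3.13*z^3 + 8.41*z^2 + 4.91*z - 1.47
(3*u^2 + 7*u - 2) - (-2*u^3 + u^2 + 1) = 2*u^3 + 2*u^2 + 7*u - 3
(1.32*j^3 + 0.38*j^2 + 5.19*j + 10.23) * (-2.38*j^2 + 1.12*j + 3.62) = -3.1416*j^5 + 0.574*j^4 - 7.1482*j^3 - 17.159*j^2 + 30.2454*j + 37.0326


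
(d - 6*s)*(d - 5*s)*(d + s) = d^3 - 10*d^2*s + 19*d*s^2 + 30*s^3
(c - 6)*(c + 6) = c^2 - 36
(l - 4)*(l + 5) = l^2 + l - 20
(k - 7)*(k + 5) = k^2 - 2*k - 35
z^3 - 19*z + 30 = (z - 3)*(z - 2)*(z + 5)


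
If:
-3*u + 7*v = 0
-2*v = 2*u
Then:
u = 0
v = 0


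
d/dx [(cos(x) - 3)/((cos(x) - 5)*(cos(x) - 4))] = (cos(x)^2 - 6*cos(x) + 7)*sin(x)/((cos(x) - 5)^2*(cos(x) - 4)^2)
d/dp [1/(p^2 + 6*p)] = 2*(-p - 3)/(p^2*(p + 6)^2)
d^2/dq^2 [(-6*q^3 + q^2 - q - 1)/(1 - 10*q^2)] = 2*(160*q^3 + 270*q^2 + 48*q + 9)/(1000*q^6 - 300*q^4 + 30*q^2 - 1)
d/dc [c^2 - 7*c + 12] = 2*c - 7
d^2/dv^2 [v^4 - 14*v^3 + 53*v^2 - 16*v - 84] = 12*v^2 - 84*v + 106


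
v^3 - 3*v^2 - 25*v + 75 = (v - 5)*(v - 3)*(v + 5)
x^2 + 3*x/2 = x*(x + 3/2)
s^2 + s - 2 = (s - 1)*(s + 2)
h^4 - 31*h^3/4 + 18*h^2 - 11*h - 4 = (h - 4)*(h - 2)^2*(h + 1/4)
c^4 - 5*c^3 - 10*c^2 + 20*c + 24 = (c - 6)*(c - 2)*(c + 1)*(c + 2)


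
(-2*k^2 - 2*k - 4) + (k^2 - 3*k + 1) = -k^2 - 5*k - 3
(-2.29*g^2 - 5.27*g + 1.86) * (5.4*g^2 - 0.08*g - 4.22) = -12.366*g^4 - 28.2748*g^3 + 20.1294*g^2 + 22.0906*g - 7.8492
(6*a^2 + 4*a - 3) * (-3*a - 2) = -18*a^3 - 24*a^2 + a + 6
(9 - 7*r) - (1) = 8 - 7*r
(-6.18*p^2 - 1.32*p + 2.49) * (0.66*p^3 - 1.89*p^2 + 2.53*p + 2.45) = -4.0788*p^5 + 10.809*p^4 - 11.4972*p^3 - 23.1867*p^2 + 3.0657*p + 6.1005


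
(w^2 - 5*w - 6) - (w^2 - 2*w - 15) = 9 - 3*w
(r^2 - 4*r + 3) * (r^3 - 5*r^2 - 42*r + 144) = r^5 - 9*r^4 - 19*r^3 + 297*r^2 - 702*r + 432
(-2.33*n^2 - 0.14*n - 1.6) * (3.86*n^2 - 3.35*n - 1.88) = -8.9938*n^4 + 7.2651*n^3 - 1.3266*n^2 + 5.6232*n + 3.008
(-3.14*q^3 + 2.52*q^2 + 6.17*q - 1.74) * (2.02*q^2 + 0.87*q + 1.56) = -6.3428*q^5 + 2.3586*q^4 + 9.7574*q^3 + 5.7843*q^2 + 8.1114*q - 2.7144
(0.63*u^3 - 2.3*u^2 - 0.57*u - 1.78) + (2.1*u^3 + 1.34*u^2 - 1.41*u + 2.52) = 2.73*u^3 - 0.96*u^2 - 1.98*u + 0.74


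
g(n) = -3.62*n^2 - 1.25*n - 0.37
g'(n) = -7.24*n - 1.25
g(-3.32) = -36.12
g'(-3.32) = 22.79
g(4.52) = -79.98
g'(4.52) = -33.97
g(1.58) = -11.38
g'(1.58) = -12.69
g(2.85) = -33.34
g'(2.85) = -21.88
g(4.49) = -78.96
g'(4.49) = -33.76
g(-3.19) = -33.22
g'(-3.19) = 21.85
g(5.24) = -106.32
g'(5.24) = -39.19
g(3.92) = -60.90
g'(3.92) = -29.63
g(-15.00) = -796.12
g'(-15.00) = 107.35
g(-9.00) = -282.34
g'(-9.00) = 63.91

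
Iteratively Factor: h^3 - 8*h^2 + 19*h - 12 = (h - 1)*(h^2 - 7*h + 12) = (h - 4)*(h - 1)*(h - 3)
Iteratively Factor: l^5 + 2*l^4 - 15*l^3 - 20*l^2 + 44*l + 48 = (l + 1)*(l^4 + l^3 - 16*l^2 - 4*l + 48) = (l + 1)*(l + 2)*(l^3 - l^2 - 14*l + 24) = (l - 2)*(l + 1)*(l + 2)*(l^2 + l - 12) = (l - 2)*(l + 1)*(l + 2)*(l + 4)*(l - 3)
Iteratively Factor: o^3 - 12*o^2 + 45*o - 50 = (o - 5)*(o^2 - 7*o + 10) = (o - 5)^2*(o - 2)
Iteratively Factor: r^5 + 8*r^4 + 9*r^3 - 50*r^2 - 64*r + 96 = (r - 1)*(r^4 + 9*r^3 + 18*r^2 - 32*r - 96) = (r - 1)*(r + 4)*(r^3 + 5*r^2 - 2*r - 24) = (r - 1)*(r + 4)^2*(r^2 + r - 6) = (r - 1)*(r + 3)*(r + 4)^2*(r - 2)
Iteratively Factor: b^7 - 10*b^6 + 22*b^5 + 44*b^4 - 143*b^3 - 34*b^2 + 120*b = (b)*(b^6 - 10*b^5 + 22*b^4 + 44*b^3 - 143*b^2 - 34*b + 120) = b*(b - 4)*(b^5 - 6*b^4 - 2*b^3 + 36*b^2 + b - 30) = b*(b - 4)*(b - 1)*(b^4 - 5*b^3 - 7*b^2 + 29*b + 30) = b*(b - 4)*(b - 1)*(b + 1)*(b^3 - 6*b^2 - b + 30) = b*(b - 4)*(b - 1)*(b + 1)*(b + 2)*(b^2 - 8*b + 15) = b*(b - 5)*(b - 4)*(b - 1)*(b + 1)*(b + 2)*(b - 3)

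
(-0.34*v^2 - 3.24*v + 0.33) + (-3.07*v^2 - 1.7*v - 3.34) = -3.41*v^2 - 4.94*v - 3.01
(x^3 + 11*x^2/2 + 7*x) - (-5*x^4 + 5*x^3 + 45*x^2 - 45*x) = 5*x^4 - 4*x^3 - 79*x^2/2 + 52*x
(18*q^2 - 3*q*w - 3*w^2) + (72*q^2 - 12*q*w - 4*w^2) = 90*q^2 - 15*q*w - 7*w^2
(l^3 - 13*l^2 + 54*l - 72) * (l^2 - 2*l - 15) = l^5 - 15*l^4 + 65*l^3 + 15*l^2 - 666*l + 1080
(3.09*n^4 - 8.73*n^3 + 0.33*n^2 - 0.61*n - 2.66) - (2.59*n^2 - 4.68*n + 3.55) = 3.09*n^4 - 8.73*n^3 - 2.26*n^2 + 4.07*n - 6.21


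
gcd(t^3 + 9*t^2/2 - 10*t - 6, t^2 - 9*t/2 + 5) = t - 2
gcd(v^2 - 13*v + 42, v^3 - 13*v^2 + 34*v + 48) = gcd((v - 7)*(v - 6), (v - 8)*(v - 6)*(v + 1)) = v - 6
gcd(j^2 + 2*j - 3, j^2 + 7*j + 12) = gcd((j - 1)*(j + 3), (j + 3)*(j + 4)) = j + 3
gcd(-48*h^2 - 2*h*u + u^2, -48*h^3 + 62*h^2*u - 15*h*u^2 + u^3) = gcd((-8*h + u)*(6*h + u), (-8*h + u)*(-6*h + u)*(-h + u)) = -8*h + u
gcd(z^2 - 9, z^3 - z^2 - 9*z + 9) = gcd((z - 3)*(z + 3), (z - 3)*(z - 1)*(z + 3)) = z^2 - 9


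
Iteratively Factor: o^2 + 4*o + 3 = (o + 1)*(o + 3)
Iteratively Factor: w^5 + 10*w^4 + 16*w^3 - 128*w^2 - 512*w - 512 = (w + 4)*(w^4 + 6*w^3 - 8*w^2 - 96*w - 128) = (w + 2)*(w + 4)*(w^3 + 4*w^2 - 16*w - 64) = (w + 2)*(w + 4)^2*(w^2 - 16) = (w + 2)*(w + 4)^3*(w - 4)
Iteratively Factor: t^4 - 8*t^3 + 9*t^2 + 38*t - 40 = (t + 2)*(t^3 - 10*t^2 + 29*t - 20) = (t - 1)*(t + 2)*(t^2 - 9*t + 20) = (t - 4)*(t - 1)*(t + 2)*(t - 5)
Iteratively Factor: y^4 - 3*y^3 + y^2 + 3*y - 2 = (y - 1)*(y^3 - 2*y^2 - y + 2) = (y - 1)*(y + 1)*(y^2 - 3*y + 2) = (y - 1)^2*(y + 1)*(y - 2)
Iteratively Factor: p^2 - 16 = (p + 4)*(p - 4)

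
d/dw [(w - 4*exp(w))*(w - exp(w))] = -5*w*exp(w) + 2*w + 8*exp(2*w) - 5*exp(w)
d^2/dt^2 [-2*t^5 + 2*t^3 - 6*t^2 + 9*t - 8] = -40*t^3 + 12*t - 12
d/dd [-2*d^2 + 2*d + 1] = 2 - 4*d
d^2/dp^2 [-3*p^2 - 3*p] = -6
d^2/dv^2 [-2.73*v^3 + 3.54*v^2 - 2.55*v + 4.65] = 7.08 - 16.38*v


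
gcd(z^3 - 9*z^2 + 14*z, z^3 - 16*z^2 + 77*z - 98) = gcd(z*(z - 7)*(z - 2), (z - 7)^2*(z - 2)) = z^2 - 9*z + 14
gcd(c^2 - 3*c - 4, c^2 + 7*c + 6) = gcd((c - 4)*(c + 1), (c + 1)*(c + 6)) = c + 1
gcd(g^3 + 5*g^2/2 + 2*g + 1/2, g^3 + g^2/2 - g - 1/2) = g^2 + 3*g/2 + 1/2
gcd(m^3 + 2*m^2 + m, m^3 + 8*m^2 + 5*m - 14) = 1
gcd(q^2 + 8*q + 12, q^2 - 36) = q + 6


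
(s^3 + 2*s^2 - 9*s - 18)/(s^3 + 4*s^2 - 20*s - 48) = (s^2 - 9)/(s^2 + 2*s - 24)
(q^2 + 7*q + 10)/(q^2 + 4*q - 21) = (q^2 + 7*q + 10)/(q^2 + 4*q - 21)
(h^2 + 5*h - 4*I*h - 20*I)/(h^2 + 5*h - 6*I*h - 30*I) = (h - 4*I)/(h - 6*I)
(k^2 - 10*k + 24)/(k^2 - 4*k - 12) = (k - 4)/(k + 2)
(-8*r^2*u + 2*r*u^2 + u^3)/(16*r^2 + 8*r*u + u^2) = u*(-2*r + u)/(4*r + u)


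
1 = 1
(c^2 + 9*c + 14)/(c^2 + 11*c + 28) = (c + 2)/(c + 4)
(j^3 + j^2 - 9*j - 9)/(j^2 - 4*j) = (j^3 + j^2 - 9*j - 9)/(j*(j - 4))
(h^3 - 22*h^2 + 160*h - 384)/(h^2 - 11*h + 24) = (h^2 - 14*h + 48)/(h - 3)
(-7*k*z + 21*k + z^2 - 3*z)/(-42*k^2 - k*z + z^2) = (z - 3)/(6*k + z)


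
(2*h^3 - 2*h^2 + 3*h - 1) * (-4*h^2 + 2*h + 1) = -8*h^5 + 12*h^4 - 14*h^3 + 8*h^2 + h - 1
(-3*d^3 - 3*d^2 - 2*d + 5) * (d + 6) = -3*d^4 - 21*d^3 - 20*d^2 - 7*d + 30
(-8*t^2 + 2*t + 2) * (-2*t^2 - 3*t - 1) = 16*t^4 + 20*t^3 - 2*t^2 - 8*t - 2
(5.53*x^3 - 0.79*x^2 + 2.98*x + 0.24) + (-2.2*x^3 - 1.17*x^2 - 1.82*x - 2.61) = 3.33*x^3 - 1.96*x^2 + 1.16*x - 2.37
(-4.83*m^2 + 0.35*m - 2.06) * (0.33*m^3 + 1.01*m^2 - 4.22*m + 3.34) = -1.5939*m^5 - 4.7628*m^4 + 20.0563*m^3 - 19.6898*m^2 + 9.8622*m - 6.8804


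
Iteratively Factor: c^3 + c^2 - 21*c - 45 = (c + 3)*(c^2 - 2*c - 15) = (c - 5)*(c + 3)*(c + 3)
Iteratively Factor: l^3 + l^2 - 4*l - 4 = (l + 1)*(l^2 - 4) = (l + 1)*(l + 2)*(l - 2)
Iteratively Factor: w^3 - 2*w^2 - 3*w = (w + 1)*(w^2 - 3*w) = (w - 3)*(w + 1)*(w)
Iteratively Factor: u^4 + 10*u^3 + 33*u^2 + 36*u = (u + 3)*(u^3 + 7*u^2 + 12*u) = u*(u + 3)*(u^2 + 7*u + 12) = u*(u + 3)*(u + 4)*(u + 3)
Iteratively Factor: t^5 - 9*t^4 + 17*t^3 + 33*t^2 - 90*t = (t - 5)*(t^4 - 4*t^3 - 3*t^2 + 18*t) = t*(t - 5)*(t^3 - 4*t^2 - 3*t + 18) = t*(t - 5)*(t - 3)*(t^2 - t - 6) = t*(t - 5)*(t - 3)*(t + 2)*(t - 3)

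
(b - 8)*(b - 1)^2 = b^3 - 10*b^2 + 17*b - 8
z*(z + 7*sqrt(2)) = z^2 + 7*sqrt(2)*z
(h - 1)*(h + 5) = h^2 + 4*h - 5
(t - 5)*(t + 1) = t^2 - 4*t - 5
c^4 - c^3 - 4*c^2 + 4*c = c*(c - 2)*(c - 1)*(c + 2)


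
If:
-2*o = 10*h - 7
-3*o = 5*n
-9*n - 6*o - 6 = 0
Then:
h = 27/10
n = 6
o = -10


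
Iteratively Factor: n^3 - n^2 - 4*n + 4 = (n - 2)*(n^2 + n - 2) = (n - 2)*(n - 1)*(n + 2)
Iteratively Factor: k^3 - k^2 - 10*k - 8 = (k - 4)*(k^2 + 3*k + 2) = (k - 4)*(k + 2)*(k + 1)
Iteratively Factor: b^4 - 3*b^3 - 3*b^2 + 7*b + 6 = (b + 1)*(b^3 - 4*b^2 + b + 6) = (b - 3)*(b + 1)*(b^2 - b - 2) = (b - 3)*(b - 2)*(b + 1)*(b + 1)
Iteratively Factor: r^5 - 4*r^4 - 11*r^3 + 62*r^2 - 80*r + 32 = (r - 1)*(r^4 - 3*r^3 - 14*r^2 + 48*r - 32) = (r - 1)^2*(r^3 - 2*r^2 - 16*r + 32) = (r - 2)*(r - 1)^2*(r^2 - 16) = (r - 4)*(r - 2)*(r - 1)^2*(r + 4)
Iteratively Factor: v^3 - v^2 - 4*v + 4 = (v + 2)*(v^2 - 3*v + 2) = (v - 2)*(v + 2)*(v - 1)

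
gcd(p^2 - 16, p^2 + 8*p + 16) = p + 4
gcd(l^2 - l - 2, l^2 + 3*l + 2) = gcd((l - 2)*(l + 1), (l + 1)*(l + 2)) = l + 1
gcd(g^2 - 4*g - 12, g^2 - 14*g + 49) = 1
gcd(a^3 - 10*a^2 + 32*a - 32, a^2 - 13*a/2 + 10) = a - 4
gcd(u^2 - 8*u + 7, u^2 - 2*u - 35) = u - 7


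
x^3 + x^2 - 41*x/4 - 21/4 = (x - 3)*(x + 1/2)*(x + 7/2)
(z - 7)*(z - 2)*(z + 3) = z^3 - 6*z^2 - 13*z + 42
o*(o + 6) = o^2 + 6*o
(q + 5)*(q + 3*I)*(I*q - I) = I*q^3 - 3*q^2 + 4*I*q^2 - 12*q - 5*I*q + 15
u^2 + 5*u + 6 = (u + 2)*(u + 3)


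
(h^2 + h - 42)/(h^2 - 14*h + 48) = (h + 7)/(h - 8)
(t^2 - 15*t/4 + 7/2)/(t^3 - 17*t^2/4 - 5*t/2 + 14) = (4*t - 7)/(4*t^2 - 9*t - 28)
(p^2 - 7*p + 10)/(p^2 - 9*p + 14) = (p - 5)/(p - 7)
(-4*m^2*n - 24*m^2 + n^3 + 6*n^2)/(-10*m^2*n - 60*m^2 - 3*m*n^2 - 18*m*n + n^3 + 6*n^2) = (2*m - n)/(5*m - n)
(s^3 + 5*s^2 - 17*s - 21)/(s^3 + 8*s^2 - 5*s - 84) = (s + 1)/(s + 4)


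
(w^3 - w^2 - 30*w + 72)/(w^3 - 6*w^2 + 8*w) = (w^2 + 3*w - 18)/(w*(w - 2))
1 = 1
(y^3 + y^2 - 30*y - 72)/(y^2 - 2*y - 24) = y + 3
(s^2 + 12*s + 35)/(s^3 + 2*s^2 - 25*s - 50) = (s + 7)/(s^2 - 3*s - 10)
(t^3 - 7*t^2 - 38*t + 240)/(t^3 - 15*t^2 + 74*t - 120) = (t^2 - 2*t - 48)/(t^2 - 10*t + 24)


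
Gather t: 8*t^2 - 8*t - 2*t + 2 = 8*t^2 - 10*t + 2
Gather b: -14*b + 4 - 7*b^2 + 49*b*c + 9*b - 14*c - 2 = -7*b^2 + b*(49*c - 5) - 14*c + 2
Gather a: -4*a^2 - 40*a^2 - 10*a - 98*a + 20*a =-44*a^2 - 88*a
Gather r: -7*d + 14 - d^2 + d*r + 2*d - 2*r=-d^2 - 5*d + r*(d - 2) + 14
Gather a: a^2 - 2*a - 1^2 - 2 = a^2 - 2*a - 3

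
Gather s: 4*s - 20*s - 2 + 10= 8 - 16*s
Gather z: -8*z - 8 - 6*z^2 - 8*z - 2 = -6*z^2 - 16*z - 10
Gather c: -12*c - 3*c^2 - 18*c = -3*c^2 - 30*c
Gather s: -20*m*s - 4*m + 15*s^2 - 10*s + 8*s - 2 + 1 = -4*m + 15*s^2 + s*(-20*m - 2) - 1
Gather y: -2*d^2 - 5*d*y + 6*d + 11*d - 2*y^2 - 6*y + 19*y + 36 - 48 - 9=-2*d^2 + 17*d - 2*y^2 + y*(13 - 5*d) - 21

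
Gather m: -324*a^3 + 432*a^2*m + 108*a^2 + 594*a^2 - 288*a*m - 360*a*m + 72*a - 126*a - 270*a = -324*a^3 + 702*a^2 - 324*a + m*(432*a^2 - 648*a)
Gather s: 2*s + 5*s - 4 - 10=7*s - 14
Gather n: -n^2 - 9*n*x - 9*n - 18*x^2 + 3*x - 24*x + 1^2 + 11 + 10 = -n^2 + n*(-9*x - 9) - 18*x^2 - 21*x + 22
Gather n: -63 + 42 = -21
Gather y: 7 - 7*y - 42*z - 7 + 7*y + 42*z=0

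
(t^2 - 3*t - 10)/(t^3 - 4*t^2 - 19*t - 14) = (t - 5)/(t^2 - 6*t - 7)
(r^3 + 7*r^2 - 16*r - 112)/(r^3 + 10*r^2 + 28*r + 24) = (r^3 + 7*r^2 - 16*r - 112)/(r^3 + 10*r^2 + 28*r + 24)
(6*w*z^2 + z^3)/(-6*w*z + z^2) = z*(6*w + z)/(-6*w + z)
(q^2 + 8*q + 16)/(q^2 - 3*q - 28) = (q + 4)/(q - 7)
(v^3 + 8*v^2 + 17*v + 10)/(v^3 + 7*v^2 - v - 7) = (v^2 + 7*v + 10)/(v^2 + 6*v - 7)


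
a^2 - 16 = (a - 4)*(a + 4)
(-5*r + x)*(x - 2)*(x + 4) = -5*r*x^2 - 10*r*x + 40*r + x^3 + 2*x^2 - 8*x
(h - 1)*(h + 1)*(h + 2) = h^3 + 2*h^2 - h - 2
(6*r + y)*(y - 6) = 6*r*y - 36*r + y^2 - 6*y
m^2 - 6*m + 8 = (m - 4)*(m - 2)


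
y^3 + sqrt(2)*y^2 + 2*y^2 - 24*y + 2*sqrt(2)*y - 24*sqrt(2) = (y - 4)*(y + 6)*(y + sqrt(2))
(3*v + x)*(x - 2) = 3*v*x - 6*v + x^2 - 2*x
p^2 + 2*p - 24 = (p - 4)*(p + 6)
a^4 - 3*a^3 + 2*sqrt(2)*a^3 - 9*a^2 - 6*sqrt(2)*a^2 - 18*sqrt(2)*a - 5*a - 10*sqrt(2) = (a - 5)*(a + 1)^2*(a + 2*sqrt(2))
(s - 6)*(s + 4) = s^2 - 2*s - 24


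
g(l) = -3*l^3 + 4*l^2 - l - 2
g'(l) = -9*l^2 + 8*l - 1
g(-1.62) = 22.87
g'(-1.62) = -37.58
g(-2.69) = 88.03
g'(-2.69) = -87.64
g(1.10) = -2.25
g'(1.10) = -3.09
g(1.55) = -5.11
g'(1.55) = -10.22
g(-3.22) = 142.85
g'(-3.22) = -120.08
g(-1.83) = 31.61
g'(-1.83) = -45.78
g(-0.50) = -0.12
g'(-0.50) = -7.25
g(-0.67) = 1.37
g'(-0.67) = -10.40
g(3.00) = -50.00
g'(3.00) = -58.00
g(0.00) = -2.00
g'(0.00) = -1.00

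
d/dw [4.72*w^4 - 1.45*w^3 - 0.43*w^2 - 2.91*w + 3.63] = 18.88*w^3 - 4.35*w^2 - 0.86*w - 2.91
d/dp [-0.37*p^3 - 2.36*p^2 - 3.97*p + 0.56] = -1.11*p^2 - 4.72*p - 3.97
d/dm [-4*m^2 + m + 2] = 1 - 8*m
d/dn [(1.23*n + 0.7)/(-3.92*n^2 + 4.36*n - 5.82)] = (4.8216*n^2 + 5.488*n - 10.2106)/(15.3664*n^4 - 34.1824*n^3 + 64.6384*n^2 - 50.7504*n + 33.8724)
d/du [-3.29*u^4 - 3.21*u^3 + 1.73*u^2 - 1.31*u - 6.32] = -13.16*u^3 - 9.63*u^2 + 3.46*u - 1.31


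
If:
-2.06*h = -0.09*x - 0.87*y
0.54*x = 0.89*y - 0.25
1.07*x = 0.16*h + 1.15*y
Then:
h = 0.43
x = 1.05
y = 0.92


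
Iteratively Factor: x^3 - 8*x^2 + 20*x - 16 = (x - 4)*(x^2 - 4*x + 4) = (x - 4)*(x - 2)*(x - 2)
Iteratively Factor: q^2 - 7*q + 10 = (q - 5)*(q - 2)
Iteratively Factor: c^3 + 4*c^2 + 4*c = (c + 2)*(c^2 + 2*c) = c*(c + 2)*(c + 2)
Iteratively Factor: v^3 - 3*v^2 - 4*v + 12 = (v + 2)*(v^2 - 5*v + 6) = (v - 3)*(v + 2)*(v - 2)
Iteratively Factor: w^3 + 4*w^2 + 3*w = (w + 1)*(w^2 + 3*w) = (w + 1)*(w + 3)*(w)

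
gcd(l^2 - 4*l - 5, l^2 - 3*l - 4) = l + 1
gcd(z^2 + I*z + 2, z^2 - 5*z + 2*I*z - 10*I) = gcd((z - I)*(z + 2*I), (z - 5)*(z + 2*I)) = z + 2*I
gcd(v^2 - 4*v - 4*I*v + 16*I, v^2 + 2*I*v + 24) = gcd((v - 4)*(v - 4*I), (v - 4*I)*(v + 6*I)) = v - 4*I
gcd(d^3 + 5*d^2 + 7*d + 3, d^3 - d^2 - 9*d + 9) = d + 3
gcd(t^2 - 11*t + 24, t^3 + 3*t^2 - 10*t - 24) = t - 3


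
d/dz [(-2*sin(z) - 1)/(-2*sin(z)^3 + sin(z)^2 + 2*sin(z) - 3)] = 2*(-2*sin(z) + sin(3*z) + cos(2*z) + 3)*cos(z)/(-2*sin(z)*cos(z)^2 + cos(z)^2 + 2)^2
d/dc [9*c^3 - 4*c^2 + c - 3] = 27*c^2 - 8*c + 1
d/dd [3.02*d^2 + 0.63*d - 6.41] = 6.04*d + 0.63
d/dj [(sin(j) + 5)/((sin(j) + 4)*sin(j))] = (-10*sin(j) + cos(j)^2 - 21)*cos(j)/((sin(j) + 4)^2*sin(j)^2)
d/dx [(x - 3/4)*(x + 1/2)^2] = (x + 1/2)*(3*x - 1)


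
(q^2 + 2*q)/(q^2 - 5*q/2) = 2*(q + 2)/(2*q - 5)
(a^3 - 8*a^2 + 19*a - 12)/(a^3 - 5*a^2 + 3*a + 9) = (a^2 - 5*a + 4)/(a^2 - 2*a - 3)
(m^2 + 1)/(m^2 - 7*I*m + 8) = (m - I)/(m - 8*I)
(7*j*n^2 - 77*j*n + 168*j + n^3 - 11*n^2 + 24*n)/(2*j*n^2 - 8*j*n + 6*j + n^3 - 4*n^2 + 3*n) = (7*j*n - 56*j + n^2 - 8*n)/(2*j*n - 2*j + n^2 - n)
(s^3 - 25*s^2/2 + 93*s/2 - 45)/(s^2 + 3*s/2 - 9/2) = (s^2 - 11*s + 30)/(s + 3)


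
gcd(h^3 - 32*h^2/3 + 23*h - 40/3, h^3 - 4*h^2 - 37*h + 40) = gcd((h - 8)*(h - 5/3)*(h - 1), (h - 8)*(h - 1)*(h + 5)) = h^2 - 9*h + 8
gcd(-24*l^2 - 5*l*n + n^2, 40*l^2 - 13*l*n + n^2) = 8*l - n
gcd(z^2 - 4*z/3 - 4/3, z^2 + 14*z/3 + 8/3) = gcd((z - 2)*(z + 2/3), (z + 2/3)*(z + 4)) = z + 2/3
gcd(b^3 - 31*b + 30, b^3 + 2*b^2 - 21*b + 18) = b^2 + 5*b - 6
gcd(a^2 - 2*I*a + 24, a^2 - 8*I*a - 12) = a - 6*I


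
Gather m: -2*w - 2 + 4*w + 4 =2*w + 2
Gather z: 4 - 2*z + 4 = 8 - 2*z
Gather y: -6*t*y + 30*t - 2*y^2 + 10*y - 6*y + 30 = 30*t - 2*y^2 + y*(4 - 6*t) + 30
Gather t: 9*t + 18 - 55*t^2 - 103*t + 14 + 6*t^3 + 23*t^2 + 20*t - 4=6*t^3 - 32*t^2 - 74*t + 28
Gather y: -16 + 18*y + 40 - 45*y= 24 - 27*y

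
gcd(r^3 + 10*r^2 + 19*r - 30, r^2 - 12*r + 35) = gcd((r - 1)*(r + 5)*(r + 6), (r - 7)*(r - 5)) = 1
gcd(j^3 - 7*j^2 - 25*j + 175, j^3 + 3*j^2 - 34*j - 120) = j + 5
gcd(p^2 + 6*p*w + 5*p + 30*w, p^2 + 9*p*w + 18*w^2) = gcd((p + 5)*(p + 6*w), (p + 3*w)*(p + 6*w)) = p + 6*w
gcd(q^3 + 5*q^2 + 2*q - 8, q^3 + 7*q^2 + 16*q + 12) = q + 2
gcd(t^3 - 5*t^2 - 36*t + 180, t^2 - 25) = t - 5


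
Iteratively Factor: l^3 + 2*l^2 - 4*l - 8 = (l + 2)*(l^2 - 4) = (l - 2)*(l + 2)*(l + 2)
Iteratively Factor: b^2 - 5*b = (b - 5)*(b)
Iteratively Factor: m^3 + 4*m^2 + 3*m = (m + 3)*(m^2 + m) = m*(m + 3)*(m + 1)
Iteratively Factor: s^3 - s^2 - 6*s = (s - 3)*(s^2 + 2*s) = s*(s - 3)*(s + 2)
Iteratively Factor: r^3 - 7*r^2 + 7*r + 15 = (r - 3)*(r^2 - 4*r - 5) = (r - 3)*(r + 1)*(r - 5)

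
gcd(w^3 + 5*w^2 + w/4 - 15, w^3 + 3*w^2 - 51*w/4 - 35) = w^2 + 13*w/2 + 10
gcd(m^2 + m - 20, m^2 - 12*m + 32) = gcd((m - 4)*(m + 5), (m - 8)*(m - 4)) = m - 4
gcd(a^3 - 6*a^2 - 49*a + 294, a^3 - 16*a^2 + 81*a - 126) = a^2 - 13*a + 42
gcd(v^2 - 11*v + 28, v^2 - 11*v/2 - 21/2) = v - 7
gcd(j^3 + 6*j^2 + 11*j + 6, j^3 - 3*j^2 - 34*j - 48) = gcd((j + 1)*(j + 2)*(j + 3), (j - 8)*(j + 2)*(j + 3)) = j^2 + 5*j + 6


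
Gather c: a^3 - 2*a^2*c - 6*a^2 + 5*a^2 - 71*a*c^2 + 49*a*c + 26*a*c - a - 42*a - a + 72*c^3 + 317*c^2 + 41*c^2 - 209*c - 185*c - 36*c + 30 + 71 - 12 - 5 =a^3 - a^2 - 44*a + 72*c^3 + c^2*(358 - 71*a) + c*(-2*a^2 + 75*a - 430) + 84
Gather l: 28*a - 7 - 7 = 28*a - 14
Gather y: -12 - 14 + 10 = -16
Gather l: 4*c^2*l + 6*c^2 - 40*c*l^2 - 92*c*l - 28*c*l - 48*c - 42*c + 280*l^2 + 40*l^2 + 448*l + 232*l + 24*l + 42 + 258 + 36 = 6*c^2 - 90*c + l^2*(320 - 40*c) + l*(4*c^2 - 120*c + 704) + 336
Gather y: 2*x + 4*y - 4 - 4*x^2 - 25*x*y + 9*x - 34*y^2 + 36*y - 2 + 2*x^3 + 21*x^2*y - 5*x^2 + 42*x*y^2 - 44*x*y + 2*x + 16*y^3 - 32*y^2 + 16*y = 2*x^3 - 9*x^2 + 13*x + 16*y^3 + y^2*(42*x - 66) + y*(21*x^2 - 69*x + 56) - 6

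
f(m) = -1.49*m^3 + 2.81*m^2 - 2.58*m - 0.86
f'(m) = -4.47*m^2 + 5.62*m - 2.58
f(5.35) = -162.40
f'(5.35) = -100.46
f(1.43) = -3.16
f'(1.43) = -3.68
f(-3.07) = 76.66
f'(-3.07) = -61.96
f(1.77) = -4.89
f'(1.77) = -6.64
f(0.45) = -1.59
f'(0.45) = -0.96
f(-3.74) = 126.04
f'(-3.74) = -86.12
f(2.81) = -18.98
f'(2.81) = -22.08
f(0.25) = -1.35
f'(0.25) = -1.45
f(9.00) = -882.68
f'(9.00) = -314.07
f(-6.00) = 437.62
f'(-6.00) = -197.22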